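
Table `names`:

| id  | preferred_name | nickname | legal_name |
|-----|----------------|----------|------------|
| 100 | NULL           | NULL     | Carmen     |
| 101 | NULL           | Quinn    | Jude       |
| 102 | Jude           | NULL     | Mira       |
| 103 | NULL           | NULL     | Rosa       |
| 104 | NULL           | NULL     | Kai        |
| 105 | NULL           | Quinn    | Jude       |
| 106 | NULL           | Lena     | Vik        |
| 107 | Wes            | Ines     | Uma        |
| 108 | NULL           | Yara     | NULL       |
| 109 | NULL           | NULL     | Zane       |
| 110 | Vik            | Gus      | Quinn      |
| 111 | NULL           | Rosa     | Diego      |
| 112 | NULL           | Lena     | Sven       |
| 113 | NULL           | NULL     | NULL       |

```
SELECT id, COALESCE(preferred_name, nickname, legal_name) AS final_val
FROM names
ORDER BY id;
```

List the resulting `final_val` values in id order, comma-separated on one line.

id=100: preferred_name=NULL, nickname=NULL, legal_name=Carmen → Carmen
id=101: preferred_name=NULL, nickname=Quinn → Quinn
id=102: preferred_name=Jude → Jude
id=103: preferred_name=NULL, nickname=NULL, legal_name=Rosa → Rosa
id=104: preferred_name=NULL, nickname=NULL, legal_name=Kai → Kai
id=105: preferred_name=NULL, nickname=Quinn → Quinn
id=106: preferred_name=NULL, nickname=Lena → Lena
id=107: preferred_name=Wes → Wes
id=108: preferred_name=NULL, nickname=Yara → Yara
id=109: preferred_name=NULL, nickname=NULL, legal_name=Zane → Zane
id=110: preferred_name=Vik → Vik
id=111: preferred_name=NULL, nickname=Rosa → Rosa
id=112: preferred_name=NULL, nickname=Lena → Lena
id=113: preferred_name=NULL, nickname=NULL, legal_name=NULL (all NULL) → NULL

Carmen, Quinn, Jude, Rosa, Kai, Quinn, Lena, Wes, Yara, Zane, Vik, Rosa, Lena, NULL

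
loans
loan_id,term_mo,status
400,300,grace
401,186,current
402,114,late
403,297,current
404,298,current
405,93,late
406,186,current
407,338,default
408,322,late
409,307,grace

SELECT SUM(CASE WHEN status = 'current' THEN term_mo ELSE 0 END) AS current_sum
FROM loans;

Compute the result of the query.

967

loan_id=400: ✗
loan_id=401: ✓ → 186
loan_id=402: ✗
loan_id=403: ✓ → 297
loan_id=404: ✓ → 298
loan_id=405: ✗
loan_id=406: ✓ → 186
loan_id=407: ✗
loan_id=408: ✗
loan_id=409: ✗
current_sum = 186 + 297 + 298 + 186 = 967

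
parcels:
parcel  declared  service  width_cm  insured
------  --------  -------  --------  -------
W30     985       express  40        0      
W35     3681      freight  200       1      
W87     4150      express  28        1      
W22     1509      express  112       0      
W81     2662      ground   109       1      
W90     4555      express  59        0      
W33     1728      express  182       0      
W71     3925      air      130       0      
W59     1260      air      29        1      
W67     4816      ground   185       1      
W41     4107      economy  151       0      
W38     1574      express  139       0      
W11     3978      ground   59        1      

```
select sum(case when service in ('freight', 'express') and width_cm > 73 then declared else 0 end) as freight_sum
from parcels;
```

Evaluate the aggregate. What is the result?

8492

parcel=W30: ✗
parcel=W35: ✓ → 3681
parcel=W87: ✗
parcel=W22: ✓ → 1509
parcel=W81: ✗
parcel=W90: ✗
parcel=W33: ✓ → 1728
parcel=W71: ✗
parcel=W59: ✗
parcel=W67: ✗
parcel=W41: ✗
parcel=W38: ✓ → 1574
parcel=W11: ✗
freight_sum = 3681 + 1509 + 1728 + 1574 = 8492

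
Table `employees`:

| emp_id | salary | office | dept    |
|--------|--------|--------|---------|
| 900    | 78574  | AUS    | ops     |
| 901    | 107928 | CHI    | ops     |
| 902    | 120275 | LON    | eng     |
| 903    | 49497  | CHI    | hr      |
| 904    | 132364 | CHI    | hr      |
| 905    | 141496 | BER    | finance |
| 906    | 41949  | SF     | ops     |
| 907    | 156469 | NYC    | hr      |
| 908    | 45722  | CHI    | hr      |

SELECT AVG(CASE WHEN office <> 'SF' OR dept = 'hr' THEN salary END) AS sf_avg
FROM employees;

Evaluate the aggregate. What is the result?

emp_id=900: ✓ → 78574
emp_id=901: ✓ → 107928
emp_id=902: ✓ → 120275
emp_id=903: ✓ → 49497
emp_id=904: ✓ → 132364
emp_id=905: ✓ → 141496
emp_id=906: ✗
emp_id=907: ✓ → 156469
emp_id=908: ✓ → 45722
sf_avg = (78574 + 107928 + 120275 + 49497 + 132364 + 141496 + 156469 + 45722) / 8 = 104040.625

104040.625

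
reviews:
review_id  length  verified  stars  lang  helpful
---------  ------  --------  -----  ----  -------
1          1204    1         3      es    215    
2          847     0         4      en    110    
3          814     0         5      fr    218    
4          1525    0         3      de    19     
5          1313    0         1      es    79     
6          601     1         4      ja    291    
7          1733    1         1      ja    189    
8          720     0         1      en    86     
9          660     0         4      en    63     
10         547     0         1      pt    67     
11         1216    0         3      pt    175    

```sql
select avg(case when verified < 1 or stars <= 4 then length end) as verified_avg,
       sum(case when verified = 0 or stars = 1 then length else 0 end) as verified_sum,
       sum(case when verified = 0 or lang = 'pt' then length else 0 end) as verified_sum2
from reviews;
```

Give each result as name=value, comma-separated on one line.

[verified_avg: verified < 1 or stars <= 4]
review_id=1: ✓ → 1204
review_id=2: ✓ → 847
review_id=3: ✓ → 814
review_id=4: ✓ → 1525
review_id=5: ✓ → 1313
review_id=6: ✓ → 601
review_id=7: ✓ → 1733
review_id=8: ✓ → 720
review_id=9: ✓ → 660
review_id=10: ✓ → 547
review_id=11: ✓ → 1216
verified_avg = (1204 + 847 + 814 + 1525 + 1313 + 601 + 1733 + 720 + 660 + 547 + 1216) / 11 = 1016.3636363636
—
[verified_sum: verified = 0 or stars = 1]
review_id=1: ✗
review_id=2: ✓ → 847
review_id=3: ✓ → 814
review_id=4: ✓ → 1525
review_id=5: ✓ → 1313
review_id=6: ✗
review_id=7: ✓ → 1733
review_id=8: ✓ → 720
review_id=9: ✓ → 660
review_id=10: ✓ → 547
review_id=11: ✓ → 1216
verified_sum = 847 + 814 + 1525 + 1313 + 1733 + 720 + 660 + 547 + 1216 = 9375
—
[verified_sum2: verified = 0 or lang = 'pt']
review_id=1: ✗
review_id=2: ✓ → 847
review_id=3: ✓ → 814
review_id=4: ✓ → 1525
review_id=5: ✓ → 1313
review_id=6: ✗
review_id=7: ✗
review_id=8: ✓ → 720
review_id=9: ✓ → 660
review_id=10: ✓ → 547
review_id=11: ✓ → 1216
verified_sum2 = 847 + 814 + 1525 + 1313 + 720 + 660 + 547 + 1216 = 7642

verified_avg=1016.3636363636, verified_sum=9375, verified_sum2=7642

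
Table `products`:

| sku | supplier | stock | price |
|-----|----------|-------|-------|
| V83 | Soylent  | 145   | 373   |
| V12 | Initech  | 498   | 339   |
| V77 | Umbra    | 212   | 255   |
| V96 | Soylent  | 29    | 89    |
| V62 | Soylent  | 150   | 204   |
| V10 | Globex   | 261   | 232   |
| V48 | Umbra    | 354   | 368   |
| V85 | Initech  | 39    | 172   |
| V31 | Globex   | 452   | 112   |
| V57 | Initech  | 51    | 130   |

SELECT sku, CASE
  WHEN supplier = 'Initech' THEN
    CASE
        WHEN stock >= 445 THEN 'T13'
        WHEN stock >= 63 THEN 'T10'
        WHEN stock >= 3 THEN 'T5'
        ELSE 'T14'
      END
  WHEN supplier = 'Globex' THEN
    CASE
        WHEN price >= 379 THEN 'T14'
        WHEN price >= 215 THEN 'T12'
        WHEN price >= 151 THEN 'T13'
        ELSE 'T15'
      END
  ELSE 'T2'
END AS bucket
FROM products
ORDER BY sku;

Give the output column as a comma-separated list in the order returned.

sku=V10: supplier='Globex' → inner[price >= 215] → T12
sku=V12: supplier='Initech' → inner[stock >= 445] → T13
sku=V31: supplier='Globex' → inner[ELSE] → T15
sku=V48: supplier='Umbra' → outer ELSE → T2
sku=V57: supplier='Initech' → inner[stock >= 3] → T5
sku=V62: supplier='Soylent' → outer ELSE → T2
sku=V77: supplier='Umbra' → outer ELSE → T2
sku=V83: supplier='Soylent' → outer ELSE → T2
sku=V85: supplier='Initech' → inner[stock >= 3] → T5
sku=V96: supplier='Soylent' → outer ELSE → T2

T12, T13, T15, T2, T5, T2, T2, T2, T5, T2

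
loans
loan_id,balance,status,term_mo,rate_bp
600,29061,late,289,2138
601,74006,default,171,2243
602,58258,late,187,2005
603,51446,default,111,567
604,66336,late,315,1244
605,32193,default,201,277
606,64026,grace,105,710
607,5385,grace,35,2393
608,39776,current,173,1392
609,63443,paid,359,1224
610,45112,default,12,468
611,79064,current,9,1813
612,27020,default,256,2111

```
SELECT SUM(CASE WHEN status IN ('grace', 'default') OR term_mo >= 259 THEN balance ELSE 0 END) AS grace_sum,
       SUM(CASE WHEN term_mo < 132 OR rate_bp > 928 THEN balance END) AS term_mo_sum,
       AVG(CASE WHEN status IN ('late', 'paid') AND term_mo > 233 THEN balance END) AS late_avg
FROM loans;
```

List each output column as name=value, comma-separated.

grace_sum=458028, term_mo_sum=602933, late_avg=52946.6666666667

[grace_sum: status IN ('grace', 'default') OR term_mo >= 259]
loan_id=600: ✓ → 29061
loan_id=601: ✓ → 74006
loan_id=602: ✗
loan_id=603: ✓ → 51446
loan_id=604: ✓ → 66336
loan_id=605: ✓ → 32193
loan_id=606: ✓ → 64026
loan_id=607: ✓ → 5385
loan_id=608: ✗
loan_id=609: ✓ → 63443
loan_id=610: ✓ → 45112
loan_id=611: ✗
loan_id=612: ✓ → 27020
grace_sum = 29061 + 74006 + 51446 + 66336 + 32193 + 64026 + 5385 + 63443 + 45112 + 27020 = 458028
—
[term_mo_sum: term_mo < 132 OR rate_bp > 928]
loan_id=600: ✓ → 29061
loan_id=601: ✓ → 74006
loan_id=602: ✓ → 58258
loan_id=603: ✓ → 51446
loan_id=604: ✓ → 66336
loan_id=605: ✗
loan_id=606: ✓ → 64026
loan_id=607: ✓ → 5385
loan_id=608: ✓ → 39776
loan_id=609: ✓ → 63443
loan_id=610: ✓ → 45112
loan_id=611: ✓ → 79064
loan_id=612: ✓ → 27020
term_mo_sum = 29061 + 74006 + 58258 + 51446 + 66336 + 64026 + 5385 + 39776 + 63443 + 45112 + 79064 + 27020 = 602933
—
[late_avg: status IN ('late', 'paid') AND term_mo > 233]
loan_id=600: ✓ → 29061
loan_id=601: ✗
loan_id=602: ✗
loan_id=603: ✗
loan_id=604: ✓ → 66336
loan_id=605: ✗
loan_id=606: ✗
loan_id=607: ✗
loan_id=608: ✗
loan_id=609: ✓ → 63443
loan_id=610: ✗
loan_id=611: ✗
loan_id=612: ✗
late_avg = (29061 + 66336 + 63443) / 3 = 52946.6666666667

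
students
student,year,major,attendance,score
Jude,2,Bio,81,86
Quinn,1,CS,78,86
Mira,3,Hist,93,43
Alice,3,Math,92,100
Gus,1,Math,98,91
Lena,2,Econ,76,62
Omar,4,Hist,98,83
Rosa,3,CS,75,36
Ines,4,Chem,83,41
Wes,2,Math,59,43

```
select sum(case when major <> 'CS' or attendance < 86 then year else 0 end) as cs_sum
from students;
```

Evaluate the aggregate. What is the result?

25

student=Jude: ✓ → 2
student=Quinn: ✓ → 1
student=Mira: ✓ → 3
student=Alice: ✓ → 3
student=Gus: ✓ → 1
student=Lena: ✓ → 2
student=Omar: ✓ → 4
student=Rosa: ✓ → 3
student=Ines: ✓ → 4
student=Wes: ✓ → 2
cs_sum = 2 + 1 + 3 + 3 + 1 + 2 + 4 + 3 + 4 + 2 = 25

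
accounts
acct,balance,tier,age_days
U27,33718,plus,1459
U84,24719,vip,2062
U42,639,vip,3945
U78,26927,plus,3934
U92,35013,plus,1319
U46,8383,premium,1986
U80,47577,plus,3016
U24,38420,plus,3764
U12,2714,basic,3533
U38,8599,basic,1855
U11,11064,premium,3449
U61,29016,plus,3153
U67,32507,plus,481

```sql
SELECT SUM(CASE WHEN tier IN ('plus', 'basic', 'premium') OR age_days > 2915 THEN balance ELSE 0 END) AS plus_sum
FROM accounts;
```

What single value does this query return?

274577

acct=U27: ✓ → 33718
acct=U84: ✗
acct=U42: ✓ → 639
acct=U78: ✓ → 26927
acct=U92: ✓ → 35013
acct=U46: ✓ → 8383
acct=U80: ✓ → 47577
acct=U24: ✓ → 38420
acct=U12: ✓ → 2714
acct=U38: ✓ → 8599
acct=U11: ✓ → 11064
acct=U61: ✓ → 29016
acct=U67: ✓ → 32507
plus_sum = 33718 + 639 + 26927 + 35013 + 8383 + 47577 + 38420 + 2714 + 8599 + 11064 + 29016 + 32507 = 274577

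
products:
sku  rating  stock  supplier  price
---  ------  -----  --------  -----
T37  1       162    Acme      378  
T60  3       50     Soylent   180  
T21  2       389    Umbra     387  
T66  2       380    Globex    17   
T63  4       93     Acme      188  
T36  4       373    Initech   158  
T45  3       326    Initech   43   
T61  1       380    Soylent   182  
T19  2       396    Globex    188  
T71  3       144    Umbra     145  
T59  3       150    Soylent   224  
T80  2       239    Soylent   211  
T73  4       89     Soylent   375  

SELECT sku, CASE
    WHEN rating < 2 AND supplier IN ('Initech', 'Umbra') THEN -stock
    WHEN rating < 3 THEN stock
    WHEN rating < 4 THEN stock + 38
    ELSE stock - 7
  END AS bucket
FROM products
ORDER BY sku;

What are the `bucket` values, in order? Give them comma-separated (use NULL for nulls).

sku=T19: rating < 3 → 396
sku=T21: rating < 3 → 389
sku=T36: ELSE → 366
sku=T37: rating < 3 → 162
sku=T45: rating < 4 → 364
sku=T59: rating < 4 → 188
sku=T60: rating < 4 → 88
sku=T61: rating < 3 → 380
sku=T63: ELSE → 86
sku=T66: rating < 3 → 380
sku=T71: rating < 4 → 182
sku=T73: ELSE → 82
sku=T80: rating < 3 → 239

396, 389, 366, 162, 364, 188, 88, 380, 86, 380, 182, 82, 239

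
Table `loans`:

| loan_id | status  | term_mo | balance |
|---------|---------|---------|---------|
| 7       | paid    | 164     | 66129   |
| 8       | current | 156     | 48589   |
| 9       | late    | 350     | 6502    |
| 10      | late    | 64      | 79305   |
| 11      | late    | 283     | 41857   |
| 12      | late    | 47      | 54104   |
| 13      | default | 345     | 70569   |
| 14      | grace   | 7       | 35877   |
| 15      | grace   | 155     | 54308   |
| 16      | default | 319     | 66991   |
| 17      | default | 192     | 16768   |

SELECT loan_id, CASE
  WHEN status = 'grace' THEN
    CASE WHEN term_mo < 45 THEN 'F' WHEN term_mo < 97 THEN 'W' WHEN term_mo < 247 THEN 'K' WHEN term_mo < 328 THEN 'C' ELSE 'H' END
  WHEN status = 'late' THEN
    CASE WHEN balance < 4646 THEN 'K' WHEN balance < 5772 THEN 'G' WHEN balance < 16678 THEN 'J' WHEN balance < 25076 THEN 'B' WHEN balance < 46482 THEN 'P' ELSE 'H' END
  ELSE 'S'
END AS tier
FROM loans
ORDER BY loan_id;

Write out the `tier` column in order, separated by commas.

loan_id=7: status='paid' → outer ELSE → S
loan_id=8: status='current' → outer ELSE → S
loan_id=9: status='late' → inner[balance < 16678] → J
loan_id=10: status='late' → inner[ELSE] → H
loan_id=11: status='late' → inner[balance < 46482] → P
loan_id=12: status='late' → inner[ELSE] → H
loan_id=13: status='default' → outer ELSE → S
loan_id=14: status='grace' → inner[term_mo < 45] → F
loan_id=15: status='grace' → inner[term_mo < 247] → K
loan_id=16: status='default' → outer ELSE → S
loan_id=17: status='default' → outer ELSE → S

S, S, J, H, P, H, S, F, K, S, S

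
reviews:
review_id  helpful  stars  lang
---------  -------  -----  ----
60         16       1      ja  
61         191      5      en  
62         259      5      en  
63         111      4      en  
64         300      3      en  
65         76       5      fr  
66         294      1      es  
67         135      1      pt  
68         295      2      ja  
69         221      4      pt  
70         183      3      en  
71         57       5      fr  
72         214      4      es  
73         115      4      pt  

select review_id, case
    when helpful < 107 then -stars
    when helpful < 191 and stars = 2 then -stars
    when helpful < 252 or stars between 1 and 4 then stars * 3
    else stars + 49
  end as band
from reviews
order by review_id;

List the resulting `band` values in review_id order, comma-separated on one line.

-1, 15, 54, 12, 9, -5, 3, 3, 6, 12, 9, -5, 12, 12

review_id=60: helpful < 107 → -1
review_id=61: helpful < 252 or stars between 1 and 4 → 15
review_id=62: ELSE → 54
review_id=63: helpful < 252 or stars between 1 and 4 → 12
review_id=64: helpful < 252 or stars between 1 and 4 → 9
review_id=65: helpful < 107 → -5
review_id=66: helpful < 252 or stars between 1 and 4 → 3
review_id=67: helpful < 252 or stars between 1 and 4 → 3
review_id=68: helpful < 252 or stars between 1 and 4 → 6
review_id=69: helpful < 252 or stars between 1 and 4 → 12
review_id=70: helpful < 252 or stars between 1 and 4 → 9
review_id=71: helpful < 107 → -5
review_id=72: helpful < 252 or stars between 1 and 4 → 12
review_id=73: helpful < 252 or stars between 1 and 4 → 12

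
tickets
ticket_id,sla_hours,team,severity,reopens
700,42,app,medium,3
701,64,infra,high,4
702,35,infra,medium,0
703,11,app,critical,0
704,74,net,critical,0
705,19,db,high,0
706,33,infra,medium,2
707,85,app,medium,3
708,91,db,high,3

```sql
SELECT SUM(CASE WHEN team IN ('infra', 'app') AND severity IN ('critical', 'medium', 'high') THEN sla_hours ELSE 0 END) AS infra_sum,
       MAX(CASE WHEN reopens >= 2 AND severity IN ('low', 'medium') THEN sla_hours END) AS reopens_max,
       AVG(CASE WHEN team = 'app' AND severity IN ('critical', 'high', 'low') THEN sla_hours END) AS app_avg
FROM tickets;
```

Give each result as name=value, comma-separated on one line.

[infra_sum: team IN ('infra', 'app') AND severity IN ('critical', 'medium', 'high')]
ticket_id=700: ✓ → 42
ticket_id=701: ✓ → 64
ticket_id=702: ✓ → 35
ticket_id=703: ✓ → 11
ticket_id=704: ✗
ticket_id=705: ✗
ticket_id=706: ✓ → 33
ticket_id=707: ✓ → 85
ticket_id=708: ✗
infra_sum = 42 + 64 + 35 + 11 + 33 + 85 = 270
—
[reopens_max: reopens >= 2 AND severity IN ('low', 'medium')]
ticket_id=700: ✓ → 42
ticket_id=701: ✗
ticket_id=702: ✗
ticket_id=703: ✗
ticket_id=704: ✗
ticket_id=705: ✗
ticket_id=706: ✓ → 33
ticket_id=707: ✓ → 85
ticket_id=708: ✗
reopens_max = MAX(42, 33, 85) = 85
—
[app_avg: team = 'app' AND severity IN ('critical', 'high', 'low')]
ticket_id=700: ✗
ticket_id=701: ✗
ticket_id=702: ✗
ticket_id=703: ✓ → 11
ticket_id=704: ✗
ticket_id=705: ✗
ticket_id=706: ✗
ticket_id=707: ✗
ticket_id=708: ✗
app_avg = 11

infra_sum=270, reopens_max=85, app_avg=11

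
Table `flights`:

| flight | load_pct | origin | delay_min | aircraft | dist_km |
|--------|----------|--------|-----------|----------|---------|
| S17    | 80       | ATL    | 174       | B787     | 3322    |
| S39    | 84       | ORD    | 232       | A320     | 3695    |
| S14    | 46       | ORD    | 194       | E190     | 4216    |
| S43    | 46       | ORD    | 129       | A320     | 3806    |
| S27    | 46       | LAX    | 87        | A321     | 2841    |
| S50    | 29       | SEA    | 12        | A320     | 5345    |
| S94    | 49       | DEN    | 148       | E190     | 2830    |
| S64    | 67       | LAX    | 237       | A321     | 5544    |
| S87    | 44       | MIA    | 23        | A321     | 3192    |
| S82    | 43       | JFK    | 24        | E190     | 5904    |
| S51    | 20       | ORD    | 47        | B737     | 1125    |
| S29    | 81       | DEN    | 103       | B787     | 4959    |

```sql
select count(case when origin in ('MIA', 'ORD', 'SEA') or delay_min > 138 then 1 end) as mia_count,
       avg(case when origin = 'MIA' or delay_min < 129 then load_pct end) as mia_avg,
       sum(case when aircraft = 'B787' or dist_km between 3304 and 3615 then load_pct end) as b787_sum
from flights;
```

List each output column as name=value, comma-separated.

mia_count=9, mia_avg=43.8333333333, b787_sum=161

[mia_count: origin in ('MIA', 'ORD', 'SEA') or delay_min > 138]
flight=S17: ✓ → 1
flight=S39: ✓ → 1
flight=S14: ✓ → 1
flight=S43: ✓ → 1
flight=S27: ✗
flight=S50: ✓ → 1
flight=S94: ✓ → 1
flight=S64: ✓ → 1
flight=S87: ✓ → 1
flight=S82: ✗
flight=S51: ✓ → 1
flight=S29: ✗
mia_count = COUNT(1, 1, 1, 1, 1, 1, 1, 1, 1) = 9
—
[mia_avg: origin = 'MIA' or delay_min < 129]
flight=S17: ✗
flight=S39: ✗
flight=S14: ✗
flight=S43: ✗
flight=S27: ✓ → 46
flight=S50: ✓ → 29
flight=S94: ✗
flight=S64: ✗
flight=S87: ✓ → 44
flight=S82: ✓ → 43
flight=S51: ✓ → 20
flight=S29: ✓ → 81
mia_avg = (46 + 29 + 44 + 43 + 20 + 81) / 6 = 43.8333333333
—
[b787_sum: aircraft = 'B787' or dist_km between 3304 and 3615]
flight=S17: ✓ → 80
flight=S39: ✗
flight=S14: ✗
flight=S43: ✗
flight=S27: ✗
flight=S50: ✗
flight=S94: ✗
flight=S64: ✗
flight=S87: ✗
flight=S82: ✗
flight=S51: ✗
flight=S29: ✓ → 81
b787_sum = 80 + 81 = 161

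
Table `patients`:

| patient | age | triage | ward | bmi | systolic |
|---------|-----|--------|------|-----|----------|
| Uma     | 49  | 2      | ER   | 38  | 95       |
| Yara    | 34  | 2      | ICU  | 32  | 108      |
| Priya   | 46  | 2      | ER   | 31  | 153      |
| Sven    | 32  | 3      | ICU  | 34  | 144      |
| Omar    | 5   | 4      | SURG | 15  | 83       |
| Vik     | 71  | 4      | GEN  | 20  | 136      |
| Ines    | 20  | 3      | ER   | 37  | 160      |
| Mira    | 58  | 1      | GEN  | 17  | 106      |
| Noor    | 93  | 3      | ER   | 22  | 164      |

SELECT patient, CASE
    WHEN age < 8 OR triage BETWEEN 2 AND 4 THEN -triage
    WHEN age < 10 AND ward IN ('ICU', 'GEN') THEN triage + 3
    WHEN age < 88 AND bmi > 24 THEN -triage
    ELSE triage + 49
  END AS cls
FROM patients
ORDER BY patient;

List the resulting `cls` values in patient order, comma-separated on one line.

-3, 50, -3, -4, -2, -3, -2, -4, -2

patient=Ines: age < 8 OR triage BETWEEN 2 AND 4 → -3
patient=Mira: ELSE → 50
patient=Noor: age < 8 OR triage BETWEEN 2 AND 4 → -3
patient=Omar: age < 8 OR triage BETWEEN 2 AND 4 → -4
patient=Priya: age < 8 OR triage BETWEEN 2 AND 4 → -2
patient=Sven: age < 8 OR triage BETWEEN 2 AND 4 → -3
patient=Uma: age < 8 OR triage BETWEEN 2 AND 4 → -2
patient=Vik: age < 8 OR triage BETWEEN 2 AND 4 → -4
patient=Yara: age < 8 OR triage BETWEEN 2 AND 4 → -2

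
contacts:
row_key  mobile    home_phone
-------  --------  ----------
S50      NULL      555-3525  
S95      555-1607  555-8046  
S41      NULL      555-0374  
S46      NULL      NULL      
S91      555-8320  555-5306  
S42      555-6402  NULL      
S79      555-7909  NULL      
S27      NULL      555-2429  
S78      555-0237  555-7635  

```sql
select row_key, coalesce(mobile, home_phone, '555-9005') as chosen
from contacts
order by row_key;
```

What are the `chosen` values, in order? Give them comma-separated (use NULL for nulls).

row_key=S27: mobile=NULL, home_phone=555-2429 → 555-2429
row_key=S41: mobile=NULL, home_phone=555-0374 → 555-0374
row_key=S42: mobile=555-6402 → 555-6402
row_key=S46: mobile=NULL, home_phone=NULL, → literal 555-9005 → 555-9005
row_key=S50: mobile=NULL, home_phone=555-3525 → 555-3525
row_key=S78: mobile=555-0237 → 555-0237
row_key=S79: mobile=555-7909 → 555-7909
row_key=S91: mobile=555-8320 → 555-8320
row_key=S95: mobile=555-1607 → 555-1607

555-2429, 555-0374, 555-6402, 555-9005, 555-3525, 555-0237, 555-7909, 555-8320, 555-1607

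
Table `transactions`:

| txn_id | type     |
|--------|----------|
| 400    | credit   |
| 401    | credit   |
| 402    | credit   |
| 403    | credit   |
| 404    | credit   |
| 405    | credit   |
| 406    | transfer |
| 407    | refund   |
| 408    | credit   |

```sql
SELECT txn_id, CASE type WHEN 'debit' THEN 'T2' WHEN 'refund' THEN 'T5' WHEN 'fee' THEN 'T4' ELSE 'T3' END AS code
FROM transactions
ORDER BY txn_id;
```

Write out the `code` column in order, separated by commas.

txn_id=400: ELSE → T3
txn_id=401: ELSE → T3
txn_id=402: ELSE → T3
txn_id=403: ELSE → T3
txn_id=404: ELSE → T3
txn_id=405: ELSE → T3
txn_id=406: ELSE → T3
txn_id=407: type='refund' → T5
txn_id=408: ELSE → T3

T3, T3, T3, T3, T3, T3, T3, T5, T3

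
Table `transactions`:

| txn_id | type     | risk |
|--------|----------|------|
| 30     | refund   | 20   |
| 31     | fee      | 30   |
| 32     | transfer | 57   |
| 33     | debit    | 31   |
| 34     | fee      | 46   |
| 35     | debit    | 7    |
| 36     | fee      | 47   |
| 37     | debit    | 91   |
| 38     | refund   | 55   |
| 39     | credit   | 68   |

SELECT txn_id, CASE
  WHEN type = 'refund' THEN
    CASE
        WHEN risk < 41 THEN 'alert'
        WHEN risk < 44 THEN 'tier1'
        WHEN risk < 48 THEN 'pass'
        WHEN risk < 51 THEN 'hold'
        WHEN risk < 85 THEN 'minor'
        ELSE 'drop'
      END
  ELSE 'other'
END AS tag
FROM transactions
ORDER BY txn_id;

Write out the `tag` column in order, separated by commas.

txn_id=30: type='refund' → inner[risk < 41] → alert
txn_id=31: type='fee' → outer ELSE → other
txn_id=32: type='transfer' → outer ELSE → other
txn_id=33: type='debit' → outer ELSE → other
txn_id=34: type='fee' → outer ELSE → other
txn_id=35: type='debit' → outer ELSE → other
txn_id=36: type='fee' → outer ELSE → other
txn_id=37: type='debit' → outer ELSE → other
txn_id=38: type='refund' → inner[risk < 85] → minor
txn_id=39: type='credit' → outer ELSE → other

alert, other, other, other, other, other, other, other, minor, other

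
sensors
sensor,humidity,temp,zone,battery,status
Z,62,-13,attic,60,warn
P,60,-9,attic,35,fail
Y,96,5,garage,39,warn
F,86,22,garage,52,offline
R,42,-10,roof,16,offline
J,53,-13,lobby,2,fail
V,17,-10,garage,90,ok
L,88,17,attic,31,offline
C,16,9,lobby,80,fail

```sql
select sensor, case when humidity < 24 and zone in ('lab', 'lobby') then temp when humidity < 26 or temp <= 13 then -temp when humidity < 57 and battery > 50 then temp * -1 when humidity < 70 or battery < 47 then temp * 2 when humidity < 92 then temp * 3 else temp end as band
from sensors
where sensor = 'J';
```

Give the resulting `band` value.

sensor = J: humidity=53, temp=-13, zone=lobby, battery=2, status=fail.
humidity < 24 and zone in ('lab', 'lobby') → false
humidity < 26 or temp <= 13 → true → 13

13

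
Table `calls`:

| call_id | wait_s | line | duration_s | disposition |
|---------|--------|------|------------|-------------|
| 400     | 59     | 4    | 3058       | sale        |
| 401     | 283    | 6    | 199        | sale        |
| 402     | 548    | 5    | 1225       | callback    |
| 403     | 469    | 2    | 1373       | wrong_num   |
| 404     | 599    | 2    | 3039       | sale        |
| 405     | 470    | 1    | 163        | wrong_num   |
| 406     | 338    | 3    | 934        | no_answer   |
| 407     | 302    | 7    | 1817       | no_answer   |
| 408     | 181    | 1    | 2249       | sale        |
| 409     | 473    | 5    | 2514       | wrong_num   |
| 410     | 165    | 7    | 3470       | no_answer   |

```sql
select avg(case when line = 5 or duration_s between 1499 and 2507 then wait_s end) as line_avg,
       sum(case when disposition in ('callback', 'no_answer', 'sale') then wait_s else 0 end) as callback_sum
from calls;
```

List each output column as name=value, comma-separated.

[line_avg: line = 5 or duration_s between 1499 and 2507]
call_id=400: ✗
call_id=401: ✗
call_id=402: ✓ → 548
call_id=403: ✗
call_id=404: ✗
call_id=405: ✗
call_id=406: ✗
call_id=407: ✓ → 302
call_id=408: ✓ → 181
call_id=409: ✓ → 473
call_id=410: ✗
line_avg = (548 + 302 + 181 + 473) / 4 = 376
—
[callback_sum: disposition in ('callback', 'no_answer', 'sale')]
call_id=400: ✓ → 59
call_id=401: ✓ → 283
call_id=402: ✓ → 548
call_id=403: ✗
call_id=404: ✓ → 599
call_id=405: ✗
call_id=406: ✓ → 338
call_id=407: ✓ → 302
call_id=408: ✓ → 181
call_id=409: ✗
call_id=410: ✓ → 165
callback_sum = 59 + 283 + 548 + 599 + 338 + 302 + 181 + 165 = 2475

line_avg=376, callback_sum=2475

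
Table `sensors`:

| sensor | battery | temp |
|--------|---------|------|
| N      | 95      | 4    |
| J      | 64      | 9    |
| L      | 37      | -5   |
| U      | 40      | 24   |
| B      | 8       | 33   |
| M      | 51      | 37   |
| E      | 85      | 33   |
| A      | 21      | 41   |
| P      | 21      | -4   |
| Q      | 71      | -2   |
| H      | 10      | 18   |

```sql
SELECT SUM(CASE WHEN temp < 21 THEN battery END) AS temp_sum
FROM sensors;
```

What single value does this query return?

298

sensor=N: ✓ → 95
sensor=J: ✓ → 64
sensor=L: ✓ → 37
sensor=U: ✗
sensor=B: ✗
sensor=M: ✗
sensor=E: ✗
sensor=A: ✗
sensor=P: ✓ → 21
sensor=Q: ✓ → 71
sensor=H: ✓ → 10
temp_sum = 95 + 64 + 37 + 21 + 71 + 10 = 298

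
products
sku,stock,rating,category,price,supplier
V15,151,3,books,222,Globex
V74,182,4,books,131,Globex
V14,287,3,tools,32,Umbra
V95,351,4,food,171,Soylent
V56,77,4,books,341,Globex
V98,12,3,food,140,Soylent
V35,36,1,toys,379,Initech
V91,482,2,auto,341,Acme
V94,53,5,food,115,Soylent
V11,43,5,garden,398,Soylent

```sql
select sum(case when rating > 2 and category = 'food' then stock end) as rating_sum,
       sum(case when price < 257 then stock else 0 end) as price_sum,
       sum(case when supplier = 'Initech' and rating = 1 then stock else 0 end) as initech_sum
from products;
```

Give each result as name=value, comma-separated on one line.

[rating_sum: rating > 2 and category = 'food']
sku=V15: ✗
sku=V74: ✗
sku=V14: ✗
sku=V95: ✓ → 351
sku=V56: ✗
sku=V98: ✓ → 12
sku=V35: ✗
sku=V91: ✗
sku=V94: ✓ → 53
sku=V11: ✗
rating_sum = 351 + 12 + 53 = 416
—
[price_sum: price < 257]
sku=V15: ✓ → 151
sku=V74: ✓ → 182
sku=V14: ✓ → 287
sku=V95: ✓ → 351
sku=V56: ✗
sku=V98: ✓ → 12
sku=V35: ✗
sku=V91: ✗
sku=V94: ✓ → 53
sku=V11: ✗
price_sum = 151 + 182 + 287 + 351 + 12 + 53 = 1036
—
[initech_sum: supplier = 'Initech' and rating = 1]
sku=V15: ✗
sku=V74: ✗
sku=V14: ✗
sku=V95: ✗
sku=V56: ✗
sku=V98: ✗
sku=V35: ✓ → 36
sku=V91: ✗
sku=V94: ✗
sku=V11: ✗
initech_sum = 36

rating_sum=416, price_sum=1036, initech_sum=36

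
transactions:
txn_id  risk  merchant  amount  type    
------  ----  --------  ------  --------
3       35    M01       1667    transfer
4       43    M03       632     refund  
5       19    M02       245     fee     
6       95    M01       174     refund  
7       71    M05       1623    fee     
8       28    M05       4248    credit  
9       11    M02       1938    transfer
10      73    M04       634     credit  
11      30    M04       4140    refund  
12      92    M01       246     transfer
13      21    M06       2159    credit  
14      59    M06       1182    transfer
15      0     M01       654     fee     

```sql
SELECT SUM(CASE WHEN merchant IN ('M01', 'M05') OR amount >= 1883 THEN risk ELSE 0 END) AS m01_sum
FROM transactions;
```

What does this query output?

txn_id=3: ✓ → 35
txn_id=4: ✗
txn_id=5: ✗
txn_id=6: ✓ → 95
txn_id=7: ✓ → 71
txn_id=8: ✓ → 28
txn_id=9: ✓ → 11
txn_id=10: ✗
txn_id=11: ✓ → 30
txn_id=12: ✓ → 92
txn_id=13: ✓ → 21
txn_id=14: ✗
txn_id=15: ✓ → 0
m01_sum = 35 + 95 + 71 + 28 + 11 + 30 + 92 + 21 = 383

383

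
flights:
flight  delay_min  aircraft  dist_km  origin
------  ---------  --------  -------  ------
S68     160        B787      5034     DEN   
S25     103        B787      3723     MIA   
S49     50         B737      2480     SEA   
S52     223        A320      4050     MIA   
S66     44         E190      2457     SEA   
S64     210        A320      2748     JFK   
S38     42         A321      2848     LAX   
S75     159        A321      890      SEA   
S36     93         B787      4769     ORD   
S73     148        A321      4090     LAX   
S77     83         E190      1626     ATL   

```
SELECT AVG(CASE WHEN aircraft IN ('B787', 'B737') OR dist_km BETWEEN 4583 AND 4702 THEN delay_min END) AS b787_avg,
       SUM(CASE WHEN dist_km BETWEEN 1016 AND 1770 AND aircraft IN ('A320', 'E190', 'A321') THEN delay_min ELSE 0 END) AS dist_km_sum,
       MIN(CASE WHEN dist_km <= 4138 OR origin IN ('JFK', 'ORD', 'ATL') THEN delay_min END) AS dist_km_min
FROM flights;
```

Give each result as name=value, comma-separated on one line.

b787_avg=101.5, dist_km_sum=83, dist_km_min=42

[b787_avg: aircraft IN ('B787', 'B737') OR dist_km BETWEEN 4583 AND 4702]
flight=S68: ✓ → 160
flight=S25: ✓ → 103
flight=S49: ✓ → 50
flight=S52: ✗
flight=S66: ✗
flight=S64: ✗
flight=S38: ✗
flight=S75: ✗
flight=S36: ✓ → 93
flight=S73: ✗
flight=S77: ✗
b787_avg = (160 + 103 + 50 + 93) / 4 = 101.5
—
[dist_km_sum: dist_km BETWEEN 1016 AND 1770 AND aircraft IN ('A320', 'E190', 'A321')]
flight=S68: ✗
flight=S25: ✗
flight=S49: ✗
flight=S52: ✗
flight=S66: ✗
flight=S64: ✗
flight=S38: ✗
flight=S75: ✗
flight=S36: ✗
flight=S73: ✗
flight=S77: ✓ → 83
dist_km_sum = 83
—
[dist_km_min: dist_km <= 4138 OR origin IN ('JFK', 'ORD', 'ATL')]
flight=S68: ✗
flight=S25: ✓ → 103
flight=S49: ✓ → 50
flight=S52: ✓ → 223
flight=S66: ✓ → 44
flight=S64: ✓ → 210
flight=S38: ✓ → 42
flight=S75: ✓ → 159
flight=S36: ✓ → 93
flight=S73: ✓ → 148
flight=S77: ✓ → 83
dist_km_min = MIN(103, 50, 223, 44, 210, 42, 159, 93, 148, 83) = 42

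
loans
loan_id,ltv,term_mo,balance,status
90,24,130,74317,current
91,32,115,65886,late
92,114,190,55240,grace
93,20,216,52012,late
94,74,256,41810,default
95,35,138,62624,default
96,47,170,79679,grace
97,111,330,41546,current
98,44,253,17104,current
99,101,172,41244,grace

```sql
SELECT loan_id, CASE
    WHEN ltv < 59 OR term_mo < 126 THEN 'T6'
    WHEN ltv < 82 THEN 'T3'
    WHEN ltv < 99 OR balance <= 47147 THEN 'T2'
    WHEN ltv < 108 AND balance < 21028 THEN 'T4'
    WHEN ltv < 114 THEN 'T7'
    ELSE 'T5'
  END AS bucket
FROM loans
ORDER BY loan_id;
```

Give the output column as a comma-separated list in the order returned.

T6, T6, T5, T6, T3, T6, T6, T2, T6, T2

loan_id=90: ltv < 59 OR term_mo < 126 → T6
loan_id=91: ltv < 59 OR term_mo < 126 → T6
loan_id=92: ELSE → T5
loan_id=93: ltv < 59 OR term_mo < 126 → T6
loan_id=94: ltv < 82 → T3
loan_id=95: ltv < 59 OR term_mo < 126 → T6
loan_id=96: ltv < 59 OR term_mo < 126 → T6
loan_id=97: ltv < 99 OR balance <= 47147 → T2
loan_id=98: ltv < 59 OR term_mo < 126 → T6
loan_id=99: ltv < 99 OR balance <= 47147 → T2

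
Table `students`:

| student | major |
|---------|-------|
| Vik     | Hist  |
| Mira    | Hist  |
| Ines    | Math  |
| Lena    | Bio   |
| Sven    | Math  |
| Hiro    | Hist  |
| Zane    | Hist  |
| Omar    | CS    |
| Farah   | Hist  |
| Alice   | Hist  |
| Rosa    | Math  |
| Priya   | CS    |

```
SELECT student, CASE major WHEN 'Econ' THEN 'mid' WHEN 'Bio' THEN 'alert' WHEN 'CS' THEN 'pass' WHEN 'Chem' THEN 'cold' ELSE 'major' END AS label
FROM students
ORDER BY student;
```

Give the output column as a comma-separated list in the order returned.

major, major, major, major, alert, major, pass, pass, major, major, major, major

student=Alice: ELSE → major
student=Farah: ELSE → major
student=Hiro: ELSE → major
student=Ines: ELSE → major
student=Lena: major='Bio' → alert
student=Mira: ELSE → major
student=Omar: major='CS' → pass
student=Priya: major='CS' → pass
student=Rosa: ELSE → major
student=Sven: ELSE → major
student=Vik: ELSE → major
student=Zane: ELSE → major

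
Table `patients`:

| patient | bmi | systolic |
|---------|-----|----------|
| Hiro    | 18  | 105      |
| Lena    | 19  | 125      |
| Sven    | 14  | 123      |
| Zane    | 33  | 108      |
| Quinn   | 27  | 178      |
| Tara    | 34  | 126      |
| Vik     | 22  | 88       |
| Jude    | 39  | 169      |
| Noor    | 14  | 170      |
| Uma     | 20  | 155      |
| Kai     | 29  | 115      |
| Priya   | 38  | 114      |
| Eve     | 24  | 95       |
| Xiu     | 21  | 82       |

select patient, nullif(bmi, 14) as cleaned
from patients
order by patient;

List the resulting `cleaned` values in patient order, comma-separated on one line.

24, 18, 39, 29, 19, NULL, 38, 27, NULL, 34, 20, 22, 21, 33

patient=Eve: bmi=24 vs 14: differ → 24
patient=Hiro: bmi=18 vs 14: differ → 18
patient=Jude: bmi=39 vs 14: differ → 39
patient=Kai: bmi=29 vs 14: differ → 29
patient=Lena: bmi=19 vs 14: differ → 19
patient=Noor: bmi=14 vs 14: equal → NULL
patient=Priya: bmi=38 vs 14: differ → 38
patient=Quinn: bmi=27 vs 14: differ → 27
patient=Sven: bmi=14 vs 14: equal → NULL
patient=Tara: bmi=34 vs 14: differ → 34
patient=Uma: bmi=20 vs 14: differ → 20
patient=Vik: bmi=22 vs 14: differ → 22
patient=Xiu: bmi=21 vs 14: differ → 21
patient=Zane: bmi=33 vs 14: differ → 33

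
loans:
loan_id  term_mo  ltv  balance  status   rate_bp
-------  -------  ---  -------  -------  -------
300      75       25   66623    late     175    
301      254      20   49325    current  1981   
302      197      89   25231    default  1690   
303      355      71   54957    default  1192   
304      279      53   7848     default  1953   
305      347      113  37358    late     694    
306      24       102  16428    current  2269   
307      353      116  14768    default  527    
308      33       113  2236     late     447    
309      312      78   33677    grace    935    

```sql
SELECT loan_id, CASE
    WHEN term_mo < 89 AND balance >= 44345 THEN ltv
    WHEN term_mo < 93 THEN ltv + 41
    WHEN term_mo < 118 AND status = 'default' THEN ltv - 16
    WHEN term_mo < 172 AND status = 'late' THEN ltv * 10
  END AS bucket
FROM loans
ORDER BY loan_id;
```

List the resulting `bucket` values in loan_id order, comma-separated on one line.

25, NULL, NULL, NULL, NULL, NULL, 143, NULL, 154, NULL

loan_id=300: term_mo < 89 AND balance >= 44345 → 25
loan_id=301: (no match → NULL) → NULL
loan_id=302: (no match → NULL) → NULL
loan_id=303: (no match → NULL) → NULL
loan_id=304: (no match → NULL) → NULL
loan_id=305: (no match → NULL) → NULL
loan_id=306: term_mo < 93 → 143
loan_id=307: (no match → NULL) → NULL
loan_id=308: term_mo < 93 → 154
loan_id=309: (no match → NULL) → NULL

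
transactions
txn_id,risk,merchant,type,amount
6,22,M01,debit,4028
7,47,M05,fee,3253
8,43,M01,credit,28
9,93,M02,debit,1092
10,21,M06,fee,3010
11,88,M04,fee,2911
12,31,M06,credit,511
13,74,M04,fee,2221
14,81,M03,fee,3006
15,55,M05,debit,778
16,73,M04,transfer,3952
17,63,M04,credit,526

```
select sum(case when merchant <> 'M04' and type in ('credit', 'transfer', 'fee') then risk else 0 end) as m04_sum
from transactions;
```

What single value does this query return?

txn_id=6: ✗
txn_id=7: ✓ → 47
txn_id=8: ✓ → 43
txn_id=9: ✗
txn_id=10: ✓ → 21
txn_id=11: ✗
txn_id=12: ✓ → 31
txn_id=13: ✗
txn_id=14: ✓ → 81
txn_id=15: ✗
txn_id=16: ✗
txn_id=17: ✗
m04_sum = 47 + 43 + 21 + 31 + 81 = 223

223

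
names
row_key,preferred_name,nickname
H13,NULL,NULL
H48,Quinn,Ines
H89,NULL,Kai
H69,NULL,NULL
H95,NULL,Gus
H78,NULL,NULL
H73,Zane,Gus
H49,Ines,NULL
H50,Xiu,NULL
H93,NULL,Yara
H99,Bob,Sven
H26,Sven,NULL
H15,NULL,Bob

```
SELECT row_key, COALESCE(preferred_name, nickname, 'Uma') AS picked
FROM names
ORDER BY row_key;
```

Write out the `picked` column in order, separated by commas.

row_key=H13: preferred_name=NULL, nickname=NULL, → literal Uma → Uma
row_key=H15: preferred_name=NULL, nickname=Bob → Bob
row_key=H26: preferred_name=Sven → Sven
row_key=H48: preferred_name=Quinn → Quinn
row_key=H49: preferred_name=Ines → Ines
row_key=H50: preferred_name=Xiu → Xiu
row_key=H69: preferred_name=NULL, nickname=NULL, → literal Uma → Uma
row_key=H73: preferred_name=Zane → Zane
row_key=H78: preferred_name=NULL, nickname=NULL, → literal Uma → Uma
row_key=H89: preferred_name=NULL, nickname=Kai → Kai
row_key=H93: preferred_name=NULL, nickname=Yara → Yara
row_key=H95: preferred_name=NULL, nickname=Gus → Gus
row_key=H99: preferred_name=Bob → Bob

Uma, Bob, Sven, Quinn, Ines, Xiu, Uma, Zane, Uma, Kai, Yara, Gus, Bob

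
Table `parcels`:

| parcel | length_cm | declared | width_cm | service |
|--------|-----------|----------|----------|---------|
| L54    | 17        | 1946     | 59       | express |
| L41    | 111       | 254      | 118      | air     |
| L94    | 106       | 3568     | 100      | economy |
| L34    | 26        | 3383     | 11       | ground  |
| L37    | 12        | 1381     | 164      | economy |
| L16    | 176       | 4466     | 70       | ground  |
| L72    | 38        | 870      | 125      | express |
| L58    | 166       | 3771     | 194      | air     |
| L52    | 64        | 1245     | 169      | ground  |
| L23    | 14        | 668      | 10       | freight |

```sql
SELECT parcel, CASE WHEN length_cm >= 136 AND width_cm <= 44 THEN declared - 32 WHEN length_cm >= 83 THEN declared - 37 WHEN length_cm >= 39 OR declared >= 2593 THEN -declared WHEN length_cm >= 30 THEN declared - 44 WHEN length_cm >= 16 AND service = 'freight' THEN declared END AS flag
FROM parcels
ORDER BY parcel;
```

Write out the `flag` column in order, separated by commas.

parcel=L16: length_cm >= 83 → 4429
parcel=L23: (no match → NULL) → NULL
parcel=L34: length_cm >= 39 OR declared >= 2593 → -3383
parcel=L37: (no match → NULL) → NULL
parcel=L41: length_cm >= 83 → 217
parcel=L52: length_cm >= 39 OR declared >= 2593 → -1245
parcel=L54: (no match → NULL) → NULL
parcel=L58: length_cm >= 83 → 3734
parcel=L72: length_cm >= 30 → 826
parcel=L94: length_cm >= 83 → 3531

4429, NULL, -3383, NULL, 217, -1245, NULL, 3734, 826, 3531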